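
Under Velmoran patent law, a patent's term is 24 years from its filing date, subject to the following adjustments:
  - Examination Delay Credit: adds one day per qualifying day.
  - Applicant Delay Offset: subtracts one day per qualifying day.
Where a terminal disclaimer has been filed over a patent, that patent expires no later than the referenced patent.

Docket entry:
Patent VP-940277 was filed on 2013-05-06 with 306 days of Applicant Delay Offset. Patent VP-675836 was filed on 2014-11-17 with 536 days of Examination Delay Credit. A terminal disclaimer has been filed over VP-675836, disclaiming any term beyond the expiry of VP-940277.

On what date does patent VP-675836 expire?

2036-07-04

Natural term of VP-675836:
  Base: filing + 24 years → 17 November 2038.
  Examination Delay Credit: +536 days → 6 May 2040.
Expiry of referenced patent VP-940277:
  Base: filing + 24 years → 6 May 2037.
  Applicant Delay Offset: −306 days → 4 July 2036.
Terminal disclaimer: VP-675836 expires on the earlier of 6 May 2040 and 4 July 2036.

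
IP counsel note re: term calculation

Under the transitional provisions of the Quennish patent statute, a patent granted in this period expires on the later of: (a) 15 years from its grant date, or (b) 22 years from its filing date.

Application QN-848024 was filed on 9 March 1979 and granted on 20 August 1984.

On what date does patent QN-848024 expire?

(a) grant + 15 years → 20 August 1999.
(b) filing + 22 years → 9 March 2001.
Later of the two: 9 March 2001.

March 9, 2001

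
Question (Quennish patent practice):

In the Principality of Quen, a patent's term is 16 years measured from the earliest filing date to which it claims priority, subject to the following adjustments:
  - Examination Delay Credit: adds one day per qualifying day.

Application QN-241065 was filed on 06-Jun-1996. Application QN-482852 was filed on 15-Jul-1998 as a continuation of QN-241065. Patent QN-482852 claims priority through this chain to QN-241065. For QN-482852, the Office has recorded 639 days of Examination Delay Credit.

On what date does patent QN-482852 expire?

2014-03-07

Earliest priority filing: 6 June 1996.
Base term: 6 June 1996 + 16 years → 6 June 2012.
Examination Delay Credit: +639 days → 7 March 2014.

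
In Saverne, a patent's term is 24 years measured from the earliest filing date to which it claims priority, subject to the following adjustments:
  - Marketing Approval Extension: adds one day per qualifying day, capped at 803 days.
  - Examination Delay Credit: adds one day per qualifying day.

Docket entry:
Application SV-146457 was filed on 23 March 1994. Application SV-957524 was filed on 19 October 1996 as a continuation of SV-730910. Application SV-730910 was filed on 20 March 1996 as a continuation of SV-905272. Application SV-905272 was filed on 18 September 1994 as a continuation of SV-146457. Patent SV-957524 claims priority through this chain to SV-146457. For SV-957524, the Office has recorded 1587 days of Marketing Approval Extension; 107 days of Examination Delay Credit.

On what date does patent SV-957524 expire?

Earliest priority filing: 23 March 1994.
Base term: 23 March 1994 + 24 years → 23 March 2018.
Marketing Approval Extension: 1587 days claimed exceeds the 803-day cap, so +803 days → 3 June 2020.
Examination Delay Credit: +107 days → 18 September 2020.

2020-09-18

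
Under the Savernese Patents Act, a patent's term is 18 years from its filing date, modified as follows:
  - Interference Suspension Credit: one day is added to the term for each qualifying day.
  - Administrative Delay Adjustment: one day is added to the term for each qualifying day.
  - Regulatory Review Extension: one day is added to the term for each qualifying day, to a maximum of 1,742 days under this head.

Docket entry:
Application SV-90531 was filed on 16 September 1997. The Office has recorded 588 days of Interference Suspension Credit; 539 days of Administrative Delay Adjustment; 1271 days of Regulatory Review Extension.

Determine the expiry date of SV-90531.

Base term: filing date + 18 years → 16 September 2015.
Interference Suspension Credit: +588 days → 26 April 2017.
Administrative Delay Adjustment: +539 days → 17 October 2018.
Regulatory Review Extension: 1271 days (within the 1742-day cap) → +1271 days → 10 April 2022.

2022-04-10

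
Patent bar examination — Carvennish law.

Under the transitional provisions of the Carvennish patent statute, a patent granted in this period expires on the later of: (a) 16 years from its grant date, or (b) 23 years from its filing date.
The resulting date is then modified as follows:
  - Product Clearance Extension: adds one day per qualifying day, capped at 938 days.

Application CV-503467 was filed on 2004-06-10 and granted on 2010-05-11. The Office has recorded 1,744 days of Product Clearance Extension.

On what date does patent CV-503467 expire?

January 3, 2030

(a) grant + 16 years → 11 May 2026.
(b) filing + 23 years → 10 June 2027.
Later of the two: 10 June 2027.
Product Clearance Extension: 1744 days claimed exceeds the 938-day cap, so +938 days → 3 January 2030.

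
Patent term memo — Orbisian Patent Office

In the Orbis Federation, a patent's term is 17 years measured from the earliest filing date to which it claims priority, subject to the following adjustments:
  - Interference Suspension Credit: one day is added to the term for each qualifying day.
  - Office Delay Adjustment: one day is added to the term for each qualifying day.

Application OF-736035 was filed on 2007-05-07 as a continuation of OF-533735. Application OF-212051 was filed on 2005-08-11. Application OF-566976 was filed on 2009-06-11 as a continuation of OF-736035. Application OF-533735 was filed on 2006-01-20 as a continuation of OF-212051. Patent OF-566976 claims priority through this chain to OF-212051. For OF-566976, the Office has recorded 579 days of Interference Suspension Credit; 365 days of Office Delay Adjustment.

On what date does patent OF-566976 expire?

Earliest priority filing: 11 August 2005.
Base term: 11 August 2005 + 17 years → 11 August 2022.
Interference Suspension Credit: +579 days → 12 March 2024.
Office Delay Adjustment: +365 days → 12 March 2025.

2025-03-12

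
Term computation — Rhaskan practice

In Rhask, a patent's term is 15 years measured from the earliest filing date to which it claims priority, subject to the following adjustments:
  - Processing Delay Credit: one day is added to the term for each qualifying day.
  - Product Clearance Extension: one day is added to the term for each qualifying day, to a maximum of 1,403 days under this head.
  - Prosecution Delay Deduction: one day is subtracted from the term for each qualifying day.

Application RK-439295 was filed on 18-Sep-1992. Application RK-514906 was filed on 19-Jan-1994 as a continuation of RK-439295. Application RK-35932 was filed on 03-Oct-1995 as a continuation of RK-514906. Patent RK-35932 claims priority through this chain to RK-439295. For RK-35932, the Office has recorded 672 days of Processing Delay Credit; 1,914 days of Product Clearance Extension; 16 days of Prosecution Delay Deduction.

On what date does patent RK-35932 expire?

Earliest priority filing: 18 September 1992.
Base term: 18 September 1992 + 15 years → 18 September 2007.
Processing Delay Credit: +672 days → 21 July 2009.
Product Clearance Extension: 1914 days claimed exceeds the 1403-day cap, so +1403 days → 24 May 2013.
Prosecution Delay Deduction: −16 days → 8 May 2013.

May 8, 2013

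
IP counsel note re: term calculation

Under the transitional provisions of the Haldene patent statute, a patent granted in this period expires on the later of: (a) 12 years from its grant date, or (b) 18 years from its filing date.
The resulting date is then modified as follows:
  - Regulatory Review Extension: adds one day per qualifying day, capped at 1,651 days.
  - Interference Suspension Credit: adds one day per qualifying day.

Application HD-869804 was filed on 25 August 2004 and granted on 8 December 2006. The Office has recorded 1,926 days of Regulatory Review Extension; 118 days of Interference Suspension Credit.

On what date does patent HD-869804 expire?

2027-06-29

(a) grant + 12 years → 8 December 2018.
(b) filing + 18 years → 25 August 2022.
Later of the two: 25 August 2022.
Regulatory Review Extension: 1926 days claimed exceeds the 1651-day cap, so +1651 days → 3 March 2027.
Interference Suspension Credit: +118 days → 29 June 2027.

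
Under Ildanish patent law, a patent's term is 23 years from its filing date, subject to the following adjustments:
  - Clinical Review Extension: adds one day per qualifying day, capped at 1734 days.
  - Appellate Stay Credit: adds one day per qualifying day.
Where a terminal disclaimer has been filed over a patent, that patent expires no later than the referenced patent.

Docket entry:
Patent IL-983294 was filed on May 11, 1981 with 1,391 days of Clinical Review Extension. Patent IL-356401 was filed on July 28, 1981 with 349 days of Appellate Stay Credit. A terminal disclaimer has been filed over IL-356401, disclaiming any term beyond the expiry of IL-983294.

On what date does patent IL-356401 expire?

2005-07-12

Natural term of IL-356401:
  Base: filing + 23 years → 28 July 2004.
  Appellate Stay Credit: +349 days → 12 July 2005.
Expiry of referenced patent IL-983294:
  Base: filing + 23 years → 11 May 2004.
  Clinical Review Extension: 1391 days (within the 1734-day cap) → +1391 days → 2 March 2008.
Terminal disclaimer: IL-356401 expires on the earlier of 12 July 2005 and 2 March 2008.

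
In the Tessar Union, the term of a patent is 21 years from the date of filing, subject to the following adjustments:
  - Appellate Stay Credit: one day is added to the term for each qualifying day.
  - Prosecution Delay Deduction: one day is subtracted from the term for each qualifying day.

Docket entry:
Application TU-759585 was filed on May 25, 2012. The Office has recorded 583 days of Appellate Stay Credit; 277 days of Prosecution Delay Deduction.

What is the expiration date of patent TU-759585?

Base term: filing date + 21 years → 25 May 2033.
Appellate Stay Credit: +583 days → 29 December 2034.
Prosecution Delay Deduction: −277 days → 27 March 2034.

2034-03-27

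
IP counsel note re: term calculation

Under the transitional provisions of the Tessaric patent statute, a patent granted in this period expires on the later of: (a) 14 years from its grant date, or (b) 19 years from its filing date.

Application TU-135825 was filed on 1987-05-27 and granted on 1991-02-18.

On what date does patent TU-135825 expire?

(a) grant + 14 years → 18 February 2005.
(b) filing + 19 years → 27 May 2006.
Later of the two: 27 May 2006.

May 27, 2006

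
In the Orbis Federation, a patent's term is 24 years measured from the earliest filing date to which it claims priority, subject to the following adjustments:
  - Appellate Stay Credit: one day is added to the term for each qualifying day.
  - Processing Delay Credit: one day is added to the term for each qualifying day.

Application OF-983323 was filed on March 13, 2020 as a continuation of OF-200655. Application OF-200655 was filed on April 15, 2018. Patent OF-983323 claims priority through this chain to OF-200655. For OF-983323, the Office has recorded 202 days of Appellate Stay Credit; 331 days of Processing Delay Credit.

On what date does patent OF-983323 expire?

September 30, 2043

Earliest priority filing: 15 April 2018.
Base term: 15 April 2018 + 24 years → 15 April 2042.
Appellate Stay Credit: +202 days → 3 November 2042.
Processing Delay Credit: +331 days → 30 September 2043.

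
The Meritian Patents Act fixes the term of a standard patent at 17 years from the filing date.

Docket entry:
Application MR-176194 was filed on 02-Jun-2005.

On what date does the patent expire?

Filing date + 17 years → 2 June 2022.

2022-06-02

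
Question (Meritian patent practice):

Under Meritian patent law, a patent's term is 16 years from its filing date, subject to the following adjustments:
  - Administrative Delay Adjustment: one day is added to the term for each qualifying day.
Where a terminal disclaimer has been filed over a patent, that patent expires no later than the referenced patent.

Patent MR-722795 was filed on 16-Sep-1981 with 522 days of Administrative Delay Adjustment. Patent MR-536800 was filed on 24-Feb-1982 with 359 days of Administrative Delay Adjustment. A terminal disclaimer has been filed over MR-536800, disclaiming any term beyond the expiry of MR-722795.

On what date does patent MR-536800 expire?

1999-02-18

Natural term of MR-536800:
  Base: filing + 16 years → 24 February 1998.
  Administrative Delay Adjustment: +359 days → 18 February 1999.
Expiry of referenced patent MR-722795:
  Base: filing + 16 years → 16 September 1997.
  Administrative Delay Adjustment: +522 days → 20 February 1999.
Terminal disclaimer: MR-536800 expires on the earlier of 18 February 1999 and 20 February 1999.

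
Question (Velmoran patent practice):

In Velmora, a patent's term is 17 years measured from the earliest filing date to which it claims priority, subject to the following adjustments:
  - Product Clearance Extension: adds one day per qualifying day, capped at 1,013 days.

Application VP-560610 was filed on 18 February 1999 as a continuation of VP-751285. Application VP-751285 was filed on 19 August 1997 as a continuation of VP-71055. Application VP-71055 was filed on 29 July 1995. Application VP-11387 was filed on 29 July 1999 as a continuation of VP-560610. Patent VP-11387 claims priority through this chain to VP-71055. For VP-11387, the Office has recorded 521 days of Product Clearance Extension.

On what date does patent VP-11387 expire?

2014-01-01

Earliest priority filing: 29 July 1995.
Base term: 29 July 1995 + 17 years → 29 July 2012.
Product Clearance Extension: 521 days (within the 1013-day cap) → +521 days → 1 January 2014.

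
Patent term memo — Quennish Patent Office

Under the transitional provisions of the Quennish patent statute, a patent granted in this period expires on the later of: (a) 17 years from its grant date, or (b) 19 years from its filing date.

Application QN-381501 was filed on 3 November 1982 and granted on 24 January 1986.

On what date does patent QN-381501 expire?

January 24, 2003

(a) grant + 17 years → 24 January 2003.
(b) filing + 19 years → 3 November 2001.
Later of the two: 24 January 2003.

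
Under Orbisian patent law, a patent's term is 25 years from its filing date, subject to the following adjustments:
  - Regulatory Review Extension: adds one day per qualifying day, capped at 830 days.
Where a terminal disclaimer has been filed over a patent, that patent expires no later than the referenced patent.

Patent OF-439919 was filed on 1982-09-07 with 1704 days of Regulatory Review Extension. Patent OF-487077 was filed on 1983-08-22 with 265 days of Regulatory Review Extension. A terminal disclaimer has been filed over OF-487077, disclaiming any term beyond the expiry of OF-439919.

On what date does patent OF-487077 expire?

Natural term of OF-487077:
  Base: filing + 25 years → 22 August 2008.
  Regulatory Review Extension: 265 days (within the 830-day cap) → +265 days → 14 May 2009.
Expiry of referenced patent OF-439919:
  Base: filing + 25 years → 7 September 2007.
  Regulatory Review Extension: 1704 days claimed exceeds the 830-day cap, so +830 days → 15 December 2009.
Terminal disclaimer: OF-487077 expires on the earlier of 14 May 2009 and 15 December 2009.

May 14, 2009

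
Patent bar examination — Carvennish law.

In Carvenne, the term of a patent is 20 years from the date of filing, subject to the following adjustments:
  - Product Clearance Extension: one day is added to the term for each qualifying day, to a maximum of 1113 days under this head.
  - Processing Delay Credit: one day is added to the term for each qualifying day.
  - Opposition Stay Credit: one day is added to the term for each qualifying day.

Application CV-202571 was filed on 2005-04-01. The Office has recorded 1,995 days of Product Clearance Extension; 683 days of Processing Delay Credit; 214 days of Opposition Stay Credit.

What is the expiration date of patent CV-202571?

2030-10-02

Base term: filing date + 20 years → 1 April 2025.
Product Clearance Extension: 1995 days claimed exceeds the 1113-day cap, so +1113 days → 18 April 2028.
Processing Delay Credit: +683 days → 2 March 2030.
Opposition Stay Credit: +214 days → 2 October 2030.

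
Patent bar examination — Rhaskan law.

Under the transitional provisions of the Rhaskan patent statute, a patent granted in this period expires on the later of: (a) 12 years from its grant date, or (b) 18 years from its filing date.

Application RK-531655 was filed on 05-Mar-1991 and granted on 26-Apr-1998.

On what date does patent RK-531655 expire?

(a) grant + 12 years → 26 April 2010.
(b) filing + 18 years → 5 March 2009.
Later of the two: 26 April 2010.

April 26, 2010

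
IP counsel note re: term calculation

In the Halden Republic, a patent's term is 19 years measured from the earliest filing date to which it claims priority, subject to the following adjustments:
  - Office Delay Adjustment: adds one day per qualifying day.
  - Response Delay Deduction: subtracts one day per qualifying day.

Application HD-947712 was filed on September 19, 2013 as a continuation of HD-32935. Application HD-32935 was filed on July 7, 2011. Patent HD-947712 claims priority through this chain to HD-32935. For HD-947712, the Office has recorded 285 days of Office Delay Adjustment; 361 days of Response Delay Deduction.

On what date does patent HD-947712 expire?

Earliest priority filing: 7 July 2011.
Base term: 7 July 2011 + 19 years → 7 July 2030.
Office Delay Adjustment: +285 days → 18 April 2031.
Response Delay Deduction: −361 days → 22 April 2030.

April 22, 2030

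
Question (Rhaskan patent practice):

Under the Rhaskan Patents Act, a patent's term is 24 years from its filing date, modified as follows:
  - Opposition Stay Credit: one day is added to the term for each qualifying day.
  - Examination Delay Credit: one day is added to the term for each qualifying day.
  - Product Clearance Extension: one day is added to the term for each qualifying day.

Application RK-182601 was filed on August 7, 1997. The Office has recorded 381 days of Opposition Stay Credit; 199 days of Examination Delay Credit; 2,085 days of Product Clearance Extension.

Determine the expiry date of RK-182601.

2028-11-23

Base term: filing date + 24 years → 7 August 2021.
Opposition Stay Credit: +381 days → 23 August 2022.
Examination Delay Credit: +199 days → 10 March 2023.
Product Clearance Extension: +2085 days → 23 November 2028.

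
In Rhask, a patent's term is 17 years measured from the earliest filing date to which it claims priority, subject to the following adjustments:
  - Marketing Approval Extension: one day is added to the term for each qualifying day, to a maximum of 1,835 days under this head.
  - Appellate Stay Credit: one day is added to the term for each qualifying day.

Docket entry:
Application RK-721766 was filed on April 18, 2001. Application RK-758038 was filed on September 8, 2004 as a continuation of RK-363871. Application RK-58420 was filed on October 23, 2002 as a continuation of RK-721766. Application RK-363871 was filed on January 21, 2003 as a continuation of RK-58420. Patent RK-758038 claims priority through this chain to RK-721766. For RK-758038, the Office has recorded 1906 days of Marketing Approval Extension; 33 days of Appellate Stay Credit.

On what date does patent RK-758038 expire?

Earliest priority filing: 18 April 2001.
Base term: 18 April 2001 + 17 years → 18 April 2018.
Marketing Approval Extension: 1906 days claimed exceeds the 1835-day cap, so +1835 days → 27 April 2023.
Appellate Stay Credit: +33 days → 30 May 2023.

May 30, 2023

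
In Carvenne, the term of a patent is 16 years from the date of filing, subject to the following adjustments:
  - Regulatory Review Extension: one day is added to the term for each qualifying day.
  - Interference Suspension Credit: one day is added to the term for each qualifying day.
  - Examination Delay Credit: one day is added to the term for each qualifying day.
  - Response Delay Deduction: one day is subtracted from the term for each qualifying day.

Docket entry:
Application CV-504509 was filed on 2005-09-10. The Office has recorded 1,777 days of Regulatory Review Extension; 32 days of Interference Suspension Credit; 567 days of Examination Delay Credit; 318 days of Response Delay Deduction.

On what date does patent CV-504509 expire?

April 30, 2027

Base term: filing date + 16 years → 10 September 2021.
Regulatory Review Extension: +1777 days → 23 July 2026.
Interference Suspension Credit: +32 days → 24 August 2026.
Examination Delay Credit: +567 days → 13 March 2028.
Response Delay Deduction: −318 days → 30 April 2027.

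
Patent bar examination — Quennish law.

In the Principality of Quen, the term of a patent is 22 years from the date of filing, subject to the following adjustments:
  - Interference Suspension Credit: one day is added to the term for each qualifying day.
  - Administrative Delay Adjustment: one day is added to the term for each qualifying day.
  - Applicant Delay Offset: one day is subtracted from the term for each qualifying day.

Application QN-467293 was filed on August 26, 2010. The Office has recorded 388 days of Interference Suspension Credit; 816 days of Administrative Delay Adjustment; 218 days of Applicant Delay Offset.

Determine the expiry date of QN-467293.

Base term: filing date + 22 years → 26 August 2032.
Interference Suspension Credit: +388 days → 18 September 2033.
Administrative Delay Adjustment: +816 days → 13 December 2035.
Applicant Delay Offset: −218 days → 9 May 2035.

2035-05-09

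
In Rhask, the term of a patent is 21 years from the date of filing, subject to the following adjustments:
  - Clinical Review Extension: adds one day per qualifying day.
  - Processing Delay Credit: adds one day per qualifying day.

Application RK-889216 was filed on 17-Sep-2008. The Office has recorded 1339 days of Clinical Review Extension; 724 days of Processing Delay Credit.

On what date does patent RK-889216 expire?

2035-05-12

Base term: filing date + 21 years → 17 September 2029.
Clinical Review Extension: +1339 days → 18 May 2033.
Processing Delay Credit: +724 days → 12 May 2035.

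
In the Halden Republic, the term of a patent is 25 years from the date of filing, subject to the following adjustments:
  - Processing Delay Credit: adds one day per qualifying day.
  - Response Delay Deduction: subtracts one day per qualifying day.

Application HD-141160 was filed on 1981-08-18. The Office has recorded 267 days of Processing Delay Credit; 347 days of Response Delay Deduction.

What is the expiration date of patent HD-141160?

Base term: filing date + 25 years → 18 August 2006.
Processing Delay Credit: +267 days → 12 May 2007.
Response Delay Deduction: −347 days → 30 May 2006.

2006-05-30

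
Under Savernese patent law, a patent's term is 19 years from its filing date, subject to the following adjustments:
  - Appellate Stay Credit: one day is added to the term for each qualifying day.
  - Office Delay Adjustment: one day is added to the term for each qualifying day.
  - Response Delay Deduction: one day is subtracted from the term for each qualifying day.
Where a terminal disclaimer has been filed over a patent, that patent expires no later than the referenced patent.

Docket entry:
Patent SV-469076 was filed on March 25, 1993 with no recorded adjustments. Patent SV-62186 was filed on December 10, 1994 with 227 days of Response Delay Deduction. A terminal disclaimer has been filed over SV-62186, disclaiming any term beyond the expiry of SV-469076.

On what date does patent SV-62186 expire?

Natural term of SV-62186:
  Base: filing + 19 years → 10 December 2013.
  Response Delay Deduction: −227 days → 27 April 2013.
Expiry of referenced patent SV-469076:
  Base: filing + 19 years → 25 March 2012.
Terminal disclaimer: SV-62186 expires on the earlier of 27 April 2013 and 25 March 2012.

2012-03-25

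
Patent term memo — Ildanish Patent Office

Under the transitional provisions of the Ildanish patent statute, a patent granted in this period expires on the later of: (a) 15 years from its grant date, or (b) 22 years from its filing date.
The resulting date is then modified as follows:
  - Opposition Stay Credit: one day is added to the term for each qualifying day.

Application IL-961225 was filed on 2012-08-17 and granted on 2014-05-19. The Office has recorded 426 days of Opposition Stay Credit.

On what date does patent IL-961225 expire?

(a) grant + 15 years → 19 May 2029.
(b) filing + 22 years → 17 August 2034.
Later of the two: 17 August 2034.
Opposition Stay Credit: +426 days → 17 October 2035.

October 17, 2035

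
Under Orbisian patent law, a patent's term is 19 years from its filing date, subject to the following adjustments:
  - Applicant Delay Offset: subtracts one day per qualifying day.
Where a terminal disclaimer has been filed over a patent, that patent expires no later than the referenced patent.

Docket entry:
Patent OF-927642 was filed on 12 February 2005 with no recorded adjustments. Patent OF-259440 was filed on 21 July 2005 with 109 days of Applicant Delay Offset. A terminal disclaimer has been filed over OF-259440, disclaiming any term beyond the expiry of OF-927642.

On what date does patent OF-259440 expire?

Natural term of OF-259440:
  Base: filing + 19 years → 21 July 2024.
  Applicant Delay Offset: −109 days → 3 April 2024.
Expiry of referenced patent OF-927642:
  Base: filing + 19 years → 12 February 2024.
Terminal disclaimer: OF-259440 expires on the earlier of 3 April 2024 and 12 February 2024.

February 12, 2024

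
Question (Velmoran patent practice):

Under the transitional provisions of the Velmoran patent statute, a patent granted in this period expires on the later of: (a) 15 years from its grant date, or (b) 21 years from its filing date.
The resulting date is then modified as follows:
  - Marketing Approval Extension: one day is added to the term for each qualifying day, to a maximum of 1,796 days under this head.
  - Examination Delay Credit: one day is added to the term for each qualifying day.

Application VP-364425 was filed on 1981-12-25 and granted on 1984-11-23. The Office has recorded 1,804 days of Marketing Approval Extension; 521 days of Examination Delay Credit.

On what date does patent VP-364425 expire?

(a) grant + 15 years → 23 November 1999.
(b) filing + 21 years → 25 December 2002.
Later of the two: 25 December 2002.
Marketing Approval Extension: 1804 days claimed exceeds the 1796-day cap, so +1796 days → 25 November 2007.
Examination Delay Credit: +521 days → 29 April 2009.

April 29, 2009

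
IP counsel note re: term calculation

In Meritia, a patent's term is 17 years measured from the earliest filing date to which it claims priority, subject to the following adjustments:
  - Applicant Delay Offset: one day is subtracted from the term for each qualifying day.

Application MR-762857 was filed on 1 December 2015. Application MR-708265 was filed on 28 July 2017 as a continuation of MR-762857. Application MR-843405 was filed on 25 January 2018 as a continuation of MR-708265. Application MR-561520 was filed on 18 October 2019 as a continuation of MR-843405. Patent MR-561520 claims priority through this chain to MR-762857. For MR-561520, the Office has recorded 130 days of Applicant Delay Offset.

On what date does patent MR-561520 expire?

Earliest priority filing: 1 December 2015.
Base term: 1 December 2015 + 17 years → 1 December 2032.
Applicant Delay Offset: −130 days → 24 July 2032.

2032-07-24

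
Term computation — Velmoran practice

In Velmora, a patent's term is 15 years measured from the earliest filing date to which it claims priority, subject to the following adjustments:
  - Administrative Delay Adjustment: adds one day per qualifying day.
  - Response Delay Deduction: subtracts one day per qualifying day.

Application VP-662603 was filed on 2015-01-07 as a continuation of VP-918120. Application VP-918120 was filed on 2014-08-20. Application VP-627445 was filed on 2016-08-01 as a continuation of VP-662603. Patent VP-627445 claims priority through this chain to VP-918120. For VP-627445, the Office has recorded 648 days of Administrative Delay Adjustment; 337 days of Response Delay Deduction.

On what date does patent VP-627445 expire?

2030-06-27

Earliest priority filing: 20 August 2014.
Base term: 20 August 2014 + 15 years → 20 August 2029.
Administrative Delay Adjustment: +648 days → 30 May 2031.
Response Delay Deduction: −337 days → 27 June 2030.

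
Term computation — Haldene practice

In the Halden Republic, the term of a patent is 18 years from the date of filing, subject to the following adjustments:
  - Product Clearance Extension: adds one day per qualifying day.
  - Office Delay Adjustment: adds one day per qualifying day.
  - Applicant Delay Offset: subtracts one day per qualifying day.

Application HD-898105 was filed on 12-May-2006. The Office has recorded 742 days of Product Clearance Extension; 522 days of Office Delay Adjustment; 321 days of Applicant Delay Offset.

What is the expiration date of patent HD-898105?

Base term: filing date + 18 years → 12 May 2024.
Product Clearance Extension: +742 days → 24 May 2026.
Office Delay Adjustment: +522 days → 28 October 2027.
Applicant Delay Offset: −321 days → 11 December 2026.

December 11, 2026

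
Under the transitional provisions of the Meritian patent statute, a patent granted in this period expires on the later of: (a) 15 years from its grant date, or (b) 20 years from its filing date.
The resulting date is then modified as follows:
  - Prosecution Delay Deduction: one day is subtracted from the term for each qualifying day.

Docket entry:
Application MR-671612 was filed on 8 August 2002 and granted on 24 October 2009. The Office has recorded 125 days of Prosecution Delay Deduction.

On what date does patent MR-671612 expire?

(a) grant + 15 years → 24 October 2024.
(b) filing + 20 years → 8 August 2022.
Later of the two: 24 October 2024.
Prosecution Delay Deduction: −125 days → 21 June 2024.

June 21, 2024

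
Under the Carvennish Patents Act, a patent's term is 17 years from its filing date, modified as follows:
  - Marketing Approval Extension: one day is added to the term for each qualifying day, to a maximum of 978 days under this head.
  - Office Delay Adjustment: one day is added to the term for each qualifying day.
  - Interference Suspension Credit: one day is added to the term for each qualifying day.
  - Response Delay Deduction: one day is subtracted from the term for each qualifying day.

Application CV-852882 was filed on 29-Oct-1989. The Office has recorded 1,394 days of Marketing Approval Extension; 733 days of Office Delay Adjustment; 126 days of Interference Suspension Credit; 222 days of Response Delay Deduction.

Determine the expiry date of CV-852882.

Base term: filing date + 17 years → 29 October 2006.
Marketing Approval Extension: 1394 days claimed exceeds the 978-day cap, so +978 days → 3 July 2009.
Office Delay Adjustment: +733 days → 6 July 2011.
Interference Suspension Credit: +126 days → 9 November 2011.
Response Delay Deduction: −222 days → 1 April 2011.

2011-04-01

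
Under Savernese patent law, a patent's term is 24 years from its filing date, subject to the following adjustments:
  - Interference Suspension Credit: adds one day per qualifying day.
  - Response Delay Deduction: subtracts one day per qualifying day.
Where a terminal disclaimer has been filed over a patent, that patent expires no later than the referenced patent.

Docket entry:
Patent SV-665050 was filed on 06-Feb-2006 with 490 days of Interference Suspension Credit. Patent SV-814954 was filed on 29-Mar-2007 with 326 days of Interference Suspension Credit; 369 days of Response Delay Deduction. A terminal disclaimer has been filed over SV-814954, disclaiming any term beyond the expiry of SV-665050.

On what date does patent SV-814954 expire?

Natural term of SV-814954:
  Base: filing + 24 years → 29 March 2031.
  Interference Suspension Credit: +326 days → 18 February 2032.
  Response Delay Deduction: −369 days → 14 February 2031.
Expiry of referenced patent SV-665050:
  Base: filing + 24 years → 6 February 2030.
  Interference Suspension Credit: +490 days → 11 June 2031.
Terminal disclaimer: SV-814954 expires on the earlier of 14 February 2031 and 11 June 2031.

February 14, 2031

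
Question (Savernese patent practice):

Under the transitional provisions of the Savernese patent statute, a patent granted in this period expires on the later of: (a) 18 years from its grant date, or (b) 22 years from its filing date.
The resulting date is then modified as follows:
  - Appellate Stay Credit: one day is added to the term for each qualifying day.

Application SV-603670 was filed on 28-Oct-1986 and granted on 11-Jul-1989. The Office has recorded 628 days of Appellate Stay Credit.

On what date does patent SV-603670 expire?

(a) grant + 18 years → 11 July 2007.
(b) filing + 22 years → 28 October 2008.
Later of the two: 28 October 2008.
Appellate Stay Credit: +628 days → 18 July 2010.

2010-07-18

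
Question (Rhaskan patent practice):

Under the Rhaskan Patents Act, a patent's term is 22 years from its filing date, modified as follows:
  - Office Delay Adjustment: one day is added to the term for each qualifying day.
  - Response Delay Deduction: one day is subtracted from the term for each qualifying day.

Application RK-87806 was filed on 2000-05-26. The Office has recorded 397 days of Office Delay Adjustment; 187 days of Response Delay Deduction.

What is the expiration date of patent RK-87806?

December 22, 2022

Base term: filing date + 22 years → 26 May 2022.
Office Delay Adjustment: +397 days → 27 June 2023.
Response Delay Deduction: −187 days → 22 December 2022.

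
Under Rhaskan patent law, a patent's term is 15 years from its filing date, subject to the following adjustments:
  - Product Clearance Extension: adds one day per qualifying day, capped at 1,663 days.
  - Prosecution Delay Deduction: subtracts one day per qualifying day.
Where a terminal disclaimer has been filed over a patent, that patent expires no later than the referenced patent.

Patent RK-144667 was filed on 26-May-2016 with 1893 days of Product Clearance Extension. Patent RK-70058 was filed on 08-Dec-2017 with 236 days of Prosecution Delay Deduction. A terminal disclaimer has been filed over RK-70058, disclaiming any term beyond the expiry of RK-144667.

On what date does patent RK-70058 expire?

Natural term of RK-70058:
  Base: filing + 15 years → 8 December 2032.
  Prosecution Delay Deduction: −236 days → 16 April 2032.
Expiry of referenced patent RK-144667:
  Base: filing + 15 years → 26 May 2031.
  Product Clearance Extension: 1893 days claimed exceeds the 1663-day cap, so +1663 days → 14 December 2035.
Terminal disclaimer: RK-70058 expires on the earlier of 16 April 2032 and 14 December 2035.

April 16, 2032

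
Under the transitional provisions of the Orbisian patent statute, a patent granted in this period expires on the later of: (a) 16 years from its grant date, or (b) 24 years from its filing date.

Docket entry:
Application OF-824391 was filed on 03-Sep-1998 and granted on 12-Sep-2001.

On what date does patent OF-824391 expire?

(a) grant + 16 years → 12 September 2017.
(b) filing + 24 years → 3 September 2022.
Later of the two: 3 September 2022.

September 3, 2022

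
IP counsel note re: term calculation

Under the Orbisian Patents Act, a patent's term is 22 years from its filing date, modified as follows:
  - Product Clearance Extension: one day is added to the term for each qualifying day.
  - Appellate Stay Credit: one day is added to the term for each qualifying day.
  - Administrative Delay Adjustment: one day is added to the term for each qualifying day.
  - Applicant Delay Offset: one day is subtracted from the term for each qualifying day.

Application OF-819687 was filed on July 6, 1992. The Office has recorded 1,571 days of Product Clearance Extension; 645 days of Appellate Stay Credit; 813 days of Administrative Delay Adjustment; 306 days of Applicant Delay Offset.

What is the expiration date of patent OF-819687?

December 19, 2021

Base term: filing date + 22 years → 6 July 2014.
Product Clearance Extension: +1571 days → 24 October 2018.
Appellate Stay Credit: +645 days → 30 July 2020.
Administrative Delay Adjustment: +813 days → 21 October 2022.
Applicant Delay Offset: −306 days → 19 December 2021.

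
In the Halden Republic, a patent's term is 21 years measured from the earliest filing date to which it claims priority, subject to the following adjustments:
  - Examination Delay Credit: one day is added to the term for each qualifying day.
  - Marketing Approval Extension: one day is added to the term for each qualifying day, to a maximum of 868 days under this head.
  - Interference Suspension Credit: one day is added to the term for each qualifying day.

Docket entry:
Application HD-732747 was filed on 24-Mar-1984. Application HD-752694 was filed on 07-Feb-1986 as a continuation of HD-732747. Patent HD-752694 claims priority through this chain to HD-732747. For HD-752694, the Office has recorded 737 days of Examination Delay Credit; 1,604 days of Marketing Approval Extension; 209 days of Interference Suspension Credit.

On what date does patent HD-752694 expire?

Earliest priority filing: 24 March 1984.
Base term: 24 March 1984 + 21 years → 24 March 2005.
Examination Delay Credit: +737 days → 31 March 2007.
Marketing Approval Extension: 1604 days claimed exceeds the 868-day cap, so +868 days → 15 August 2009.
Interference Suspension Credit: +209 days → 12 March 2010.

2010-03-12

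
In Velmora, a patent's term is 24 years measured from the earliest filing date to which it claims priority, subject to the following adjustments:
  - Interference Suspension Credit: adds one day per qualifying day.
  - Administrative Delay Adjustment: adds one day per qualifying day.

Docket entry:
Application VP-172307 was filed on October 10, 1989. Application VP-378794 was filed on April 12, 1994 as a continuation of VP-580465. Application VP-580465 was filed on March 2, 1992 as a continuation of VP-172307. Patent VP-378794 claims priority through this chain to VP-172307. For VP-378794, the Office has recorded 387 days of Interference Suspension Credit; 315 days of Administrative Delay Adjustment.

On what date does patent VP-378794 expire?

Earliest priority filing: 10 October 1989.
Base term: 10 October 1989 + 24 years → 10 October 2013.
Interference Suspension Credit: +387 days → 1 November 2014.
Administrative Delay Adjustment: +315 days → 12 September 2015.

September 12, 2015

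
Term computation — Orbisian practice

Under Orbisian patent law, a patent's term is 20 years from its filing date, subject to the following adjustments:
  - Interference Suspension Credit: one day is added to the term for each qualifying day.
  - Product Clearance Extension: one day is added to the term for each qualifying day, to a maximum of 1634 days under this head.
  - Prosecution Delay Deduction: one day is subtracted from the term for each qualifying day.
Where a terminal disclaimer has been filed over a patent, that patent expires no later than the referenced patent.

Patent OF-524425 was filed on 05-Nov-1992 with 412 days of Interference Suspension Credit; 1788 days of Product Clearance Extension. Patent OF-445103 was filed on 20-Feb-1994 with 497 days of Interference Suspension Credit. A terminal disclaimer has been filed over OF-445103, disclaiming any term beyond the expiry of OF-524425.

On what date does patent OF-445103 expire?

July 2, 2015

Natural term of OF-445103:
  Base: filing + 20 years → 20 February 2014.
  Interference Suspension Credit: +497 days → 2 July 2015.
Expiry of referenced patent OF-524425:
  Base: filing + 20 years → 5 November 2012.
  Interference Suspension Credit: +412 days → 22 December 2013.
  Product Clearance Extension: 1788 days claimed exceeds the 1634-day cap, so +1634 days → 13 June 2018.
Terminal disclaimer: OF-445103 expires on the earlier of 2 July 2015 and 13 June 2018.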